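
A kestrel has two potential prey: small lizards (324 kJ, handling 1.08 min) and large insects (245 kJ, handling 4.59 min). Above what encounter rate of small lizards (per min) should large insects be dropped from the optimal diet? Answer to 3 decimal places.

0.200 per min

Drop large insects once their profitability E₂/h₂ falls below the rate achievable on small lizards alone: E₂/h₂ = λE₁/(1 + λh₁).
Solve for λ: λE₁h₂ = E₂(1 + λh₁) → λ(E₁h₂ − E₂h₁) = E₂ → λ = E₂/(E₁h₂ − E₂h₁).
λ = 245/(324×4.59 − 245×1.08) = 245/1223 = 0.2004 per min.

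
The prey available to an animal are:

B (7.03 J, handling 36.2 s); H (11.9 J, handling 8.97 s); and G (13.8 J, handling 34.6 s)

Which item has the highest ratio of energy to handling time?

H

Profitability E/h (J/s): B = 7.03/36.2 = 0.194, H = 11.9/8.97 = 1.33, G = 13.8/34.6 = 0.399.
Ranked: H > G > B.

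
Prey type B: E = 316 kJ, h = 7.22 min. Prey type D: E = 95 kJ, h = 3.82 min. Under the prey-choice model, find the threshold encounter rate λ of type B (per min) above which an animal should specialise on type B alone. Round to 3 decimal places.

0.182 per min

The zero-one rule: include type D iff E₂/h₂ > λE₁/(1+λh₁). Equality gives the switch point.
λE₁h₂ = E₂ + λE₂h₁ ⇒ λ = E₂/(E₁h₂ − E₂h₁) = 95/(1207 − 685.9) = 0.1823 per min.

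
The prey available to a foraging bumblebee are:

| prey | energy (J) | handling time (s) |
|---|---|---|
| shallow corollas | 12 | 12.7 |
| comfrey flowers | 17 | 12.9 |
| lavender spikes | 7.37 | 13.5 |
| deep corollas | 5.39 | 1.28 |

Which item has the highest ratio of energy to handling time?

deep corollas

In descending order of E/h:
deep corollas: 5.39/1.28 = 4.21 J/s
comfrey flowers: 17/12.9 = 1.32 J/s
shallow corollas: 12/12.7 = 0.945 J/s
lavender spikes: 7.37/13.5 = 0.546 J/s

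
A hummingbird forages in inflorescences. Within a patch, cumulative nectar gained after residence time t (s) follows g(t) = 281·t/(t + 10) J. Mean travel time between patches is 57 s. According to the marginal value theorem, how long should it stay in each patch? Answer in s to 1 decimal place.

23.9 s

By the marginal value theorem, leave when the instantaneous gain rate g'(t) equals the habitat-wide average g(t)/(T + t).
g'(t) = 281·10/(t + 10)². Setting 281·10/(t+10)² = 281t/[(t+10)(57+t)] gives 10(57+t) = t(t+10), so t² = 10×57 = 570.
t* = √570 = 23.87 s.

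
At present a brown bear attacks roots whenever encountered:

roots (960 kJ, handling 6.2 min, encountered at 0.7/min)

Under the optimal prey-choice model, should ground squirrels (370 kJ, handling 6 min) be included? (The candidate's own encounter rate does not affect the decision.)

Current rate: (0.7×960)/(1 + 0.7×6.2) = 125.8 kJ/min.
ground squirrels: E/h = 370/6 = 61.67 kJ/min.
61.67 < 125.8, so adding ground squirrels would lower the average — exclude it.

No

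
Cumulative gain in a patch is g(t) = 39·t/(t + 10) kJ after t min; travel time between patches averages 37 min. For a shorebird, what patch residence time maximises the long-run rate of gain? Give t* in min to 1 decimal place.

19.2 min

Maximise g(t)/(T+t): set derivative to zero → g'(t)(T+t) = g(t).
g'(t) = 39·10/(t + 10)². Setting 39·10/(t+10)² = 39t/[(t+10)(37+t)] gives 10(37+t) = t(t+10), so t² = 10×37 = 370.
t* = √370 = 19.24 min.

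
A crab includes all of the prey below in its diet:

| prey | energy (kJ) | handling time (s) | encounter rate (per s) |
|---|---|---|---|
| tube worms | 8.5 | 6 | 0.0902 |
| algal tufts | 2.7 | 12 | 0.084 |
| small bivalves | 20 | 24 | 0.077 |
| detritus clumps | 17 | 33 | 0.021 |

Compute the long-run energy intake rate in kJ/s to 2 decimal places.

Energy encountered per unit search time: 0.0902×8.5 + 0.084×2.7 + 0.077×20 + 0.021×17 = 2.891 kJ/s.
Handling time per unit search time: 0.0902×6 + 0.084×12 + 0.077×24 + 0.021×33 = 4.09.
Rate = 2.891/(1 + 4.09) = 0.5679 kJ/s.

0.57 kJ/s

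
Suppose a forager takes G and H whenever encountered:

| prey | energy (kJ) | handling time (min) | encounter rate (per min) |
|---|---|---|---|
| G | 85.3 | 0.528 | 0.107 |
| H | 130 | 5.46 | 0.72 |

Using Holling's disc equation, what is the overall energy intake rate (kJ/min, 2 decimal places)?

R = (0.107×85.3 + 0.72×130) / (1 + 0.107×0.528 + 0.72×5.46) = 102.7/4.988 = 20.6 kJ/min.

20.60 kJ/min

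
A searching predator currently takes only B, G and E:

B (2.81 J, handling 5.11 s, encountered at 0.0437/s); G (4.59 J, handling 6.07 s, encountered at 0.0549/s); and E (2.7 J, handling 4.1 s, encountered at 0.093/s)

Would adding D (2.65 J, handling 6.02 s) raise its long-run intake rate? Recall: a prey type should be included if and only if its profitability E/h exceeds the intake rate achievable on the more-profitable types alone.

On B, G and E alone, R = ΣλE/(1+Σλh) = 0.6259/1.938 = 0.323 J/s.
Profitability of D: 2.65/6.02 = 0.4402 J/s.
0.4402 > 0.323, so adding D raises the average — include it.

Yes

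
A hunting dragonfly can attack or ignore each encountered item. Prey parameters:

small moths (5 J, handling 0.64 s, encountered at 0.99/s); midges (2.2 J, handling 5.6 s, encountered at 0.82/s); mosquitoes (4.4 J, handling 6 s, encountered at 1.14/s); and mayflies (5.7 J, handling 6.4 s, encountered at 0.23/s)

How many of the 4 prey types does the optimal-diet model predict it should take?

1

E/h in descending order: small moths 7.81, mayflies 0.891, mosquitoes 0.733, midges 0.393 J/s. The optimal diet is the largest prefix of this list for which every included type satisfies E_i/h_i > R on the types above it.
Rate on top 1: 3.03. mayflies: 0.891 < 3.03 → exclude; stop.
Optimal diet: small moths — 1 of 4 types.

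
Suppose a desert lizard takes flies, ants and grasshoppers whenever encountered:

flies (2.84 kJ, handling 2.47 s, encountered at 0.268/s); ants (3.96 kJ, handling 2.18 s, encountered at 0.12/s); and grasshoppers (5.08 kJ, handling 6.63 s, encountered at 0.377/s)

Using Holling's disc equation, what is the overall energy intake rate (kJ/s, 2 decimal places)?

0.71 kJ/s

R = Σλ_iE_i / (1 + Σλ_ih_i)
Numerator: 0.268×2.84 + 0.12×3.96 + 0.377×5.08 = 3.151
Denominator: 1 + 0.268×2.47 + 0.12×2.18 + 0.377×6.63 = 4.423
R = 3.151/4.423 = 0.7125 kJ/s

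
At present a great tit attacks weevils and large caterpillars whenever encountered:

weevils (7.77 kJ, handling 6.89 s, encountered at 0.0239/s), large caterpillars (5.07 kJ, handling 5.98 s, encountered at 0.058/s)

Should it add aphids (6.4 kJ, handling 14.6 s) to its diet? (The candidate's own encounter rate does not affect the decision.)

Intake rate on the current diet: R = (0.0239×7.77 + 0.058×5.07) / (1 + 0.0239×6.89 + 0.058×5.98) = 0.4798/1.512 = 0.3174 kJ/s.
aphids: E/h = 6.4/14.6 = 0.4384 kJ/s.
0.4384 > 0.3174, so adding aphids raises the average — include it.

Yes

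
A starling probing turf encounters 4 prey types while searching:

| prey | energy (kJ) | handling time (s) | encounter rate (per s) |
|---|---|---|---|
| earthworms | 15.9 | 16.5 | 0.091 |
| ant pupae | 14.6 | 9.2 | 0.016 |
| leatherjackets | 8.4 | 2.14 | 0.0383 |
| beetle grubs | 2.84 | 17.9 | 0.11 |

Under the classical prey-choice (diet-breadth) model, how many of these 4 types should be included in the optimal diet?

3

E/h in descending order: leatherjackets 3.93, ant pupae 1.59, earthworms 0.964, beetle grubs 0.159 kJ/s. The optimal diet is the largest prefix of this list for which every included type satisfies E_i/h_i > R on the types above it.
Rate on top 1: 0.2973. ant pupae: 1.59 > 0.2973 → include.
Rate on top 2: 0.4518. earthworms: 0.964 > 0.4518 → include.
Rate on top 3: 0.7332. beetle grubs: 0.159 < 0.7332 → exclude; stop.
Optimal diet: leatherjackets, ant pupae, earthworms — 3 of 4 types.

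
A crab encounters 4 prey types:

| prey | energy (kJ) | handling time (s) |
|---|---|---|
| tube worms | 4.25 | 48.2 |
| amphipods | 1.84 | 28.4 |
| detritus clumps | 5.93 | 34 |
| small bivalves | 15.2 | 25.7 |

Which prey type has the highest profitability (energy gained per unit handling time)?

small bivalves

In descending order of E/h:
small bivalves: 15.2/25.7 = 0.591 kJ/s
detritus clumps: 5.93/34 = 0.174 kJ/s
tube worms: 4.25/48.2 = 0.0882 kJ/s
amphipods: 1.84/28.4 = 0.0648 kJ/s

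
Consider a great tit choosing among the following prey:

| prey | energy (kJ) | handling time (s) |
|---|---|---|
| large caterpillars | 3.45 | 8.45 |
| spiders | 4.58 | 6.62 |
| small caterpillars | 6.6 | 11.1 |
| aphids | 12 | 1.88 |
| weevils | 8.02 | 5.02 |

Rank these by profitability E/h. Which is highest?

In descending order of E/h:
aphids: 12/1.88 = 6.38 kJ/s
weevils: 8.02/5.02 = 1.6 kJ/s
spiders: 4.58/6.62 = 0.692 kJ/s
small caterpillars: 6.6/11.1 = 0.595 kJ/s
large caterpillars: 3.45/8.45 = 0.408 kJ/s

aphids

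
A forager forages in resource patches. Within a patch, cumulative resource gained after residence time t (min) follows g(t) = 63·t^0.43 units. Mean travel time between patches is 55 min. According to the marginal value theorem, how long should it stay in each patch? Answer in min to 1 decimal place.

41.5 min

Optimal t* satisfies g'(t*) = g(t*)/(T + t*).
g'(t) = 0.43·63·t^-0.57. Setting 0.43·63·t^-0.57 = 63·t^0.43/(55+t) gives 0.43(55+t) = t, so 0.57·t = 0.43×55.
t* = 0.43×55/0.57 = 41.49 min.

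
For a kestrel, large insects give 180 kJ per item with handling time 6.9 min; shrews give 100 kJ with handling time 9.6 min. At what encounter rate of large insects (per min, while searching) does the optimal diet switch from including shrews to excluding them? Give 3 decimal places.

0.096 per min

The zero-one rule: include shrews iff E₂/h₂ > λE₁/(1+λh₁). Equality gives the switch point.
λE₁h₂ = E₂ + λE₂h₁ ⇒ λ = E₂/(E₁h₂ − E₂h₁) = 100/(1728 − 690) = 0.09634 per min.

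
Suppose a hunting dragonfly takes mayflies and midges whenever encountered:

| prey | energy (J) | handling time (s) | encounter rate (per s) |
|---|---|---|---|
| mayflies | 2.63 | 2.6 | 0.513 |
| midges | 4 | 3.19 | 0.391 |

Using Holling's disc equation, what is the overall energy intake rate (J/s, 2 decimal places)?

R = (0.513×2.63 + 0.391×4) / (1 + 0.513×2.6 + 0.391×3.19) = 2.913/3.581 = 0.8135 J/s.

0.81 J/s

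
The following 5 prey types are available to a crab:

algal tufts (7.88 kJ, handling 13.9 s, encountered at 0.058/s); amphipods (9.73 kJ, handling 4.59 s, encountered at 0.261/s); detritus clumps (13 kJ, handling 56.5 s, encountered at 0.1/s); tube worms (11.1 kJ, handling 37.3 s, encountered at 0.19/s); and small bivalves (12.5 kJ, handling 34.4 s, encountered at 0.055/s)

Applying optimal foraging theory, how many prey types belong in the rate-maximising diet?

E/h in descending order: amphipods 2.12, algal tufts 0.567, small bivalves 0.363, tube worms 0.298, detritus clumps 0.23 kJ/s. The optimal diet is the largest prefix of this list for which every included type satisfies E_i/h_i > R on the types above it.
Rate on top 1: 1.155. algal tufts: 0.567 < 1.155 → exclude; stop.
Optimal diet: amphipods — 1 of 5 types.

1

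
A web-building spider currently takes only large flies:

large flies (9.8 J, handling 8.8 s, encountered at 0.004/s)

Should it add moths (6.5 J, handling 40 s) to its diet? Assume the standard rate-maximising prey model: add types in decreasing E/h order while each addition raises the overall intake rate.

Yes

On large flies alone, R = ΣλE/(1+Σλh) = 0.0392/1.035 = 0.03787 J/s.
moths: E/h = 6.5/40 = 0.1625 J/s.
0.1625 > 0.03787, so adding moths raises the average — include it.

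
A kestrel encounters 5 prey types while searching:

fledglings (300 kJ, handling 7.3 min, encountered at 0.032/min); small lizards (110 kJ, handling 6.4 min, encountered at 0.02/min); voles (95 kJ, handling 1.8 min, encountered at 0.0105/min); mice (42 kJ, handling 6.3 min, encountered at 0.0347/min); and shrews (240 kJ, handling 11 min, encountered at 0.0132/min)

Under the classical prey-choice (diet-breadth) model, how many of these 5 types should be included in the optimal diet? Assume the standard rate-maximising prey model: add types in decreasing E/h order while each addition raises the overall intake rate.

Profitabilities (E/h, kJ/min): voles 52.8, fledglings 41.1, shrews 21.8, small lizards 17.2, mice 6.67. Add prey in this order while the next type's profitability exceeds the intake rate on those already taken.
Rate on top 1: 0.979. fledglings: 41.1 > 0.979 → include.
Rate on top 2: 8.461. shrews: 21.8 > 8.461 → include.
Rate on top 3: 9.849. small lizards: 17.2 > 9.849 → include.
Rate on top 4: 10.46. mice: 6.67 < 10.46 → exclude; stop.
Optimal diet: voles, fledglings, shrews, small lizards — 4 of 5 types.

4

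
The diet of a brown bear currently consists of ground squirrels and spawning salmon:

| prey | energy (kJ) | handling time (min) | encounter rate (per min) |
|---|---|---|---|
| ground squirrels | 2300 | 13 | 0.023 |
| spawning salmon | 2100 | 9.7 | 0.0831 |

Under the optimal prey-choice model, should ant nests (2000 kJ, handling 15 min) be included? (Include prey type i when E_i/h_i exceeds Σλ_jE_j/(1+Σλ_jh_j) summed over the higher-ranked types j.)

Yes

Current rate: (0.023×2300 + 0.0831×2100)/(1 + 0.023×13 + 0.0831×9.7) = 108 kJ/min.
Profitability of ant nests: 2000/15 = 133.3 kJ/min.
133.3 > 108, so adding ant nests raises the average — include it.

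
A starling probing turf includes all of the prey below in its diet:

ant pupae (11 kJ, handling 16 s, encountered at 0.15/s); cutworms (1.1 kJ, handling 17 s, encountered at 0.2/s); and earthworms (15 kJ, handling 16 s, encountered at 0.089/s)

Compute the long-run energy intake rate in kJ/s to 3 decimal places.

0.390 kJ/s

Energy encountered per unit search time: 0.15×11 + 0.2×1.1 + 0.089×15 = 3.205 kJ/s.
Handling time per unit search time: 0.15×16 + 0.2×17 + 0.089×16 = 7.224.
Rate = 3.205/(1 + 7.224) = 0.3897 kJ/s.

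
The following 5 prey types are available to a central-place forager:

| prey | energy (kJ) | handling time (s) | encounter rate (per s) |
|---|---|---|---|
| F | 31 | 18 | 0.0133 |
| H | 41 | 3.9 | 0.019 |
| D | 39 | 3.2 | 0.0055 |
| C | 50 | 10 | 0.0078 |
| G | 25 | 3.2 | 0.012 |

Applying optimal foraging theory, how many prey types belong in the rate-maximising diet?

5

Profitabilities (E/h, kJ/s): D 12.2, H 10.5, G 7.81, C 5, F 1.72. Add prey in this order while the next type's profitability exceeds the intake rate on those already taken.
Rate on top 1: 0.2108. H: 10.5 > 0.2108 → include.
Rate on top 2: 0.91. G: 7.81 > 0.91 → include.
Rate on top 3: 1.145. C: 5 > 1.145 → include.
Rate on top 4: 1.394. F: 1.72 > 1.394 → include.
Optimal diet: D, H, G, C, F — 5 of 5 types.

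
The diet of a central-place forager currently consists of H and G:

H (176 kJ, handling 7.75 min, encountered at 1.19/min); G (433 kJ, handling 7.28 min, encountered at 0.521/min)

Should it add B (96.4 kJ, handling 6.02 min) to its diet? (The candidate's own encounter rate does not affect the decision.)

No

Current rate: (1.19×176 + 0.521×433)/(1 + 1.19×7.75 + 0.521×7.28) = 31.04 kJ/min.
B: E/h = 96.4/6.02 = 16.01 kJ/min.
Since 16.01 < R, time spent handling B is better spent searching.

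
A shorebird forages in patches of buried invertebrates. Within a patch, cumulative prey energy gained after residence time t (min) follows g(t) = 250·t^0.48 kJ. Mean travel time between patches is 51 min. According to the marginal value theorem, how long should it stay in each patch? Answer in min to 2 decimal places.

47.08 min

By the marginal value theorem, leave when the instantaneous gain rate g'(t) equals the habitat-wide average g(t)/(T + t).
g'(t) = 0.48·250·t^-0.52. Setting 0.48·250·t^-0.52 = 250·t^0.48/(51+t) gives 0.48(51+t) = t, so 0.52·t = 0.48×51.
t* = 0.48×51/0.52 = 47.08 min.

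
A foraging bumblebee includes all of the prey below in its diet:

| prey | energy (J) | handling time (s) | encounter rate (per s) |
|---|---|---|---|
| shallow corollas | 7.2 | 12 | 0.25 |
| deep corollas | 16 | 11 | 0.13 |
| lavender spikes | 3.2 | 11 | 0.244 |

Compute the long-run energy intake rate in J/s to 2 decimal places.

0.57 J/s

Energy encountered per unit search time: 0.25×7.2 + 0.13×16 + 0.244×3.2 = 4.661 J/s.
Handling time per unit search time: 0.25×12 + 0.13×11 + 0.244×11 = 7.114.
Rate = 4.661/(1 + 7.114) = 0.5744 J/s.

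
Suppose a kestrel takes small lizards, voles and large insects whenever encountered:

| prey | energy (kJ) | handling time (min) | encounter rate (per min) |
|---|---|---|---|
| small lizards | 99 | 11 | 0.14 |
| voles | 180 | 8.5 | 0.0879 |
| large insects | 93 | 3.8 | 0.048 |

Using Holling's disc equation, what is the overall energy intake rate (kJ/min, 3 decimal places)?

R = Σλ_iE_i / (1 + Σλ_ih_i)
Numerator: 0.14×99 + 0.0879×180 + 0.048×93 = 34.15
Denominator: 1 + 0.14×11 + 0.0879×8.5 + 0.048×3.8 = 3.47
R = 34.15/3.47 = 9.842 kJ/min

9.842 kJ/min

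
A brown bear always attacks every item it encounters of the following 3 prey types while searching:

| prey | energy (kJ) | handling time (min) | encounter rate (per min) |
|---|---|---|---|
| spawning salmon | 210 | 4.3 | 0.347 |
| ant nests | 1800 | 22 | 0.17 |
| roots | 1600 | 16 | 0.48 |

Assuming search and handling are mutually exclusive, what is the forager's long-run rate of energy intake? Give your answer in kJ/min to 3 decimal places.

Energy encountered per unit search time: 0.347×210 + 0.17×1800 + 0.48×1600 = 1147 kJ/min.
Handling time per unit search time: 0.347×4.3 + 0.17×22 + 0.48×16 = 12.91.
Rate = 1147/(1 + 12.91) = 82.44 kJ/min.

82.437 kJ/min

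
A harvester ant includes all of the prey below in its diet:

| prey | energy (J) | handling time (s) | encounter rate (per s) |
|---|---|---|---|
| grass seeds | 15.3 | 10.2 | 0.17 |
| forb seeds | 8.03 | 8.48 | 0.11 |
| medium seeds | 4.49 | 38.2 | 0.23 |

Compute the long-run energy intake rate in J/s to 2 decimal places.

0.36 J/s

R = Σλ_iE_i / (1 + Σλ_ih_i)
Numerator: 0.17×15.3 + 0.11×8.03 + 0.23×4.49 = 4.517
Denominator: 1 + 0.17×10.2 + 0.11×8.48 + 0.23×38.2 = 12.45
R = 4.517/12.45 = 0.3627 J/s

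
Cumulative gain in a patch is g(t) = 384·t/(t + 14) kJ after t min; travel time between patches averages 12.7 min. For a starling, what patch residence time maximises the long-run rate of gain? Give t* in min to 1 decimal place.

13.3 min

Maximise g(t)/(T+t): set derivative to zero → g'(t)(T+t) = g(t).
g'(t) = 384·14/(t + 14)². Setting 384·14/(t+14)² = 384t/[(t+14)(12.7+t)] gives 14(12.7+t) = t(t+14), so t² = 14×12.7 = 177.8.
t* = √177.8 = 13.33 min.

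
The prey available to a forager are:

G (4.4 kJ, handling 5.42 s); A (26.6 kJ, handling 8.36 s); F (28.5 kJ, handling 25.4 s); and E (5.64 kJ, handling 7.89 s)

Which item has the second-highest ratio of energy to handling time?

In descending order of E/h:
A: 26.6/8.36 = 3.18 kJ/s
F: 28.5/25.4 = 1.12 kJ/s
G: 4.4/5.42 = 0.812 kJ/s
E: 5.64/7.89 = 0.715 kJ/s

F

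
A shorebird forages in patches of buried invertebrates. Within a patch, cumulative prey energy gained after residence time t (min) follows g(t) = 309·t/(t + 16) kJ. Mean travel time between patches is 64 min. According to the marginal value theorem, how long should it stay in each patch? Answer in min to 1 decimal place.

32.0 min

By the marginal value theorem, leave when the instantaneous gain rate g'(t) equals the habitat-wide average g(t)/(T + t).
g'(t) = 309·16/(t + 16)². Setting 309·16/(t+16)² = 309t/[(t+16)(64+t)] gives 16(64+t) = t(t+16), so t² = 16×64 = 1024.
t* = √1024 = 32 min.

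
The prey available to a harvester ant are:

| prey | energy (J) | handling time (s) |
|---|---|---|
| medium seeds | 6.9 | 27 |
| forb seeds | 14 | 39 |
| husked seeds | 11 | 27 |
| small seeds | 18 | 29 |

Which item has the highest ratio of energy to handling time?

In descending order of E/h:
small seeds: 18/29 = 0.621 J/s
husked seeds: 11/27 = 0.407 J/s
forb seeds: 14/39 = 0.359 J/s
medium seeds: 6.9/27 = 0.256 J/s

small seeds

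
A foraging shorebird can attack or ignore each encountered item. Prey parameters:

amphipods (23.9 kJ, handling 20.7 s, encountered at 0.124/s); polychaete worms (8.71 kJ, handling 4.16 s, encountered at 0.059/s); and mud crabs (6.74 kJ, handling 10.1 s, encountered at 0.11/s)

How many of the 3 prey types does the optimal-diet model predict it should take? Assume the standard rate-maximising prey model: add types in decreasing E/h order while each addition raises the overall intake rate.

Rank by E/h (kJ/s): polychaete worms 2.09, amphipods 1.15, mud crabs 0.667. Include each in turn until the next type's E/h falls below the running intake rate.
Rate on top 1: 0.4126. amphipods: 1.15 > 0.4126 → include.
Rate on top 2: 0.9122. mud crabs: 0.667 < 0.9122 → exclude; stop.
Optimal diet: polychaete worms, amphipods — 2 of 3 types.

2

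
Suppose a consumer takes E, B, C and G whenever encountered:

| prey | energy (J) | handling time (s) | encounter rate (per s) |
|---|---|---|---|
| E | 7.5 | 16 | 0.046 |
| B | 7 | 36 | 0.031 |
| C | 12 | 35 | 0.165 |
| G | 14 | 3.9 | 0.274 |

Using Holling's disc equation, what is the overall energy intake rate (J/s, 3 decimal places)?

R = (0.046×7.5 + 0.031×7 + 0.165×12 + 0.274×14) / (1 + 0.046×16 + 0.031×36 + 0.165×35 + 0.274×3.9) = 6.378/9.696 = 0.6578 J/s.

0.658 J/s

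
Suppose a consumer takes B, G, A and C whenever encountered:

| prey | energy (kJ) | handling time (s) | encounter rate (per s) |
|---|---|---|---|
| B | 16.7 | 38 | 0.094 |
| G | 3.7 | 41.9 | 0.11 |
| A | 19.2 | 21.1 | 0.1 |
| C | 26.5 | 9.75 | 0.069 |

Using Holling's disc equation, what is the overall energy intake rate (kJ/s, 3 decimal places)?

0.479 kJ/s

Energy encountered per unit search time: 0.094×16.7 + 0.11×3.7 + 0.1×19.2 + 0.069×26.5 = 5.725 kJ/s.
Handling time per unit search time: 0.094×38 + 0.11×41.9 + 0.1×21.1 + 0.069×9.75 = 10.96.
Rate = 5.725/(1 + 10.96) = 0.4786 kJ/s.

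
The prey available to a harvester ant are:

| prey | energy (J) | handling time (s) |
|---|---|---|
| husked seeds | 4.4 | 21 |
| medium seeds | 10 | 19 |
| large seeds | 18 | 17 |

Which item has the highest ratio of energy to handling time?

Profitability E/h (J/s): husked seeds = 4.4/21 = 0.21, medium seeds = 10/19 = 0.526, large seeds = 18/17 = 1.06.
Ranked: large seeds > medium seeds > husked seeds.

large seeds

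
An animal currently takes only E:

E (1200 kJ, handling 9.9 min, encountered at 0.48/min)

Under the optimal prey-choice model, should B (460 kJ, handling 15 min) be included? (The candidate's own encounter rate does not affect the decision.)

On E alone, R = ΣλE/(1+Σλh) = 576/5.752 = 100.1 kJ/min.
B: E/h = 460/15 = 30.67 kJ/min.
Since 30.67 < R, time spent handling B is better spent searching.

No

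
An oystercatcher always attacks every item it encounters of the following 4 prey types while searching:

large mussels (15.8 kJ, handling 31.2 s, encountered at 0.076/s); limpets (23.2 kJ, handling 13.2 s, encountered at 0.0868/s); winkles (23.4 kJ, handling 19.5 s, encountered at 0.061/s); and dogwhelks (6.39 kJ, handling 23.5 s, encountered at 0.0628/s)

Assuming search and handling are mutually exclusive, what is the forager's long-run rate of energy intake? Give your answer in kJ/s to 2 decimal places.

Energy encountered per unit search time: 0.076×15.8 + 0.0868×23.2 + 0.061×23.4 + 0.0628×6.39 = 5.043 kJ/s.
Handling time per unit search time: 0.076×31.2 + 0.0868×13.2 + 0.061×19.5 + 0.0628×23.5 = 6.182.
Rate = 5.043/(1 + 6.182) = 0.7022 kJ/s.

0.70 kJ/s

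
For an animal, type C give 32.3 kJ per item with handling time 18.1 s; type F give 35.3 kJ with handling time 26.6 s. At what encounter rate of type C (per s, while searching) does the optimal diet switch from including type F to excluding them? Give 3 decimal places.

0.160 per s

Drop type F once their profitability E₂/h₂ falls below the rate achievable on type C alone: E₂/h₂ = λE₁/(1 + λh₁).
Solve for λ: λE₁h₂ = E₂(1 + λh₁) → λ(E₁h₂ − E₂h₁) = E₂ → λ = E₂/(E₁h₂ − E₂h₁).
λ = 35.3/(32.3×26.6 − 35.3×18.1) = 35.3/220.2 = 0.1603 per s.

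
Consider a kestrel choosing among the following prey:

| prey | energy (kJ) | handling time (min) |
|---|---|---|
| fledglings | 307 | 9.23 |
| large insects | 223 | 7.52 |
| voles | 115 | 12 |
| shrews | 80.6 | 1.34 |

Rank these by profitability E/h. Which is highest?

shrews

Profitability E/h (kJ/min): fledglings = 307/9.23 = 33.3, large insects = 223/7.52 = 29.7, voles = 115/12 = 9.58, shrews = 80.6/1.34 = 60.1.
Ranked: shrews > fledglings > large insects > voles.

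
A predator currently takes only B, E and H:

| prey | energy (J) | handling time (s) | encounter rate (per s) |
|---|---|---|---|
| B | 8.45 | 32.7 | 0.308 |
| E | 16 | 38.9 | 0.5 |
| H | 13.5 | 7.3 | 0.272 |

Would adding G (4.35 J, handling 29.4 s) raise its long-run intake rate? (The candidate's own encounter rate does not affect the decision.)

Current rate: (0.308×8.45 + 0.5×16 + 0.272×13.5)/(1 + 0.308×32.7 + 0.5×38.9 + 0.272×7.3) = 0.4391 J/s.
Profitability of G: 4.35/29.4 = 0.148 J/s.
Since 0.148 < R, time spent handling G is better spent searching.

No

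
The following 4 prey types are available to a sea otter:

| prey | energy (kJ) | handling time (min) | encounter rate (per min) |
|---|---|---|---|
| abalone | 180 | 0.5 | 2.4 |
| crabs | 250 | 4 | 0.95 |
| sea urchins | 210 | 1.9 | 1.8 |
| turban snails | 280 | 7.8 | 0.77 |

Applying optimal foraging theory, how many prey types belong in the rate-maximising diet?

Rank by E/h (kJ/min): abalone 360, sea urchins 111, crabs 62.5, turban snails 35.9. Include each in turn until the next type's E/h falls below the running intake rate.
Rate on top 1: 196.4. sea urchins: 111 < 196.4 → exclude; stop.
Optimal diet: abalone — 1 of 4 types.

1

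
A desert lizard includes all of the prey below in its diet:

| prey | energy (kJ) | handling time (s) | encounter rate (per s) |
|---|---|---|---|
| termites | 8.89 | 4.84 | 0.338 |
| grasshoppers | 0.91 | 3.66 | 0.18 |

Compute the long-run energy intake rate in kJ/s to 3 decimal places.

0.962 kJ/s

R = (0.338×8.89 + 0.18×0.91) / (1 + 0.338×4.84 + 0.18×3.66) = 3.169/3.295 = 0.9617 kJ/s.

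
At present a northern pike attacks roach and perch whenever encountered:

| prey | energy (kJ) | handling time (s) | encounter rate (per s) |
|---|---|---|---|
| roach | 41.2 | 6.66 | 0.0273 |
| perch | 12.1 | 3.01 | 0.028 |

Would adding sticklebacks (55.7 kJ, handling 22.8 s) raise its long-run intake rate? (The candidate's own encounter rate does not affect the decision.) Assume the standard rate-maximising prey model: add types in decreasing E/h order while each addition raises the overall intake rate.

Yes

Intake rate on the current diet: R = (0.0273×41.2 + 0.028×12.1) / (1 + 0.0273×6.66 + 0.028×3.01) = 1.464/1.266 = 1.156 kJ/s.
Profitability of sticklebacks: 55.7/22.8 = 2.443 kJ/s.
2.443 > 1.156, so adding sticklebacks raises the average — include it.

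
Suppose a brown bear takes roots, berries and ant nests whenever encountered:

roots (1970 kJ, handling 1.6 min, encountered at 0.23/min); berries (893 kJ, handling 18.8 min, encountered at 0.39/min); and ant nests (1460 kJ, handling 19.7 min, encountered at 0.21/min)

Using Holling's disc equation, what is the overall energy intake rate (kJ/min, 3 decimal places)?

R = (0.23×1970 + 0.39×893 + 0.21×1460) / (1 + 0.23×1.6 + 0.39×18.8 + 0.21×19.7) = 1108/12.84 = 86.31 kJ/min.

86.311 kJ/min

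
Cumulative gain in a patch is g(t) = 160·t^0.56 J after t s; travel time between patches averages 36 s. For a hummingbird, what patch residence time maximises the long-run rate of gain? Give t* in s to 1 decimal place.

Maximise g(t)/(T+t): set derivative to zero → g'(t)(T+t) = g(t).
g'(t) = 0.56·160·t^-0.44. Setting 0.56·160·t^-0.44 = 160·t^0.56/(36+t) gives 0.56(36+t) = t, so 0.44·t = 0.56×36.
t* = 0.56×36/0.44 = 45.82 s.

45.8 s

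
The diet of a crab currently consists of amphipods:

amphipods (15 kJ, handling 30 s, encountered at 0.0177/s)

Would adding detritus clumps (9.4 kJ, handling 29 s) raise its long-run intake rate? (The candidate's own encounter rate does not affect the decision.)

Yes

On amphipods alone, R = ΣλE/(1+Σλh) = 0.2655/1.531 = 0.1734 kJ/s.
detritus clumps: E/h = 9.4/29 = 0.3241 kJ/s.
Since 0.3241 > R, including detritus clumps increases the long-run rate.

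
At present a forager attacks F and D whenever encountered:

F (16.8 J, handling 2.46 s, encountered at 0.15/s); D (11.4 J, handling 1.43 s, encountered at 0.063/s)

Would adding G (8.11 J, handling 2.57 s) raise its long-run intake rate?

Yes

On F and D alone, R = ΣλE/(1+Σλh) = 3.238/1.459 = 2.219 J/s.
G: E/h = 8.11/2.57 = 3.156 J/s.
Since 3.156 > R, including G increases the long-run rate.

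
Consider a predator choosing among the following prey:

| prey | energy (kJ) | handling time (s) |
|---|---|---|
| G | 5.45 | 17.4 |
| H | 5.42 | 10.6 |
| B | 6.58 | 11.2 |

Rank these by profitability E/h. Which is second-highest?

Profitability E/h (kJ/s): G = 5.45/17.4 = 0.313, H = 5.42/10.6 = 0.511, B = 6.58/11.2 = 0.588.
Ranked: B > H > G.

H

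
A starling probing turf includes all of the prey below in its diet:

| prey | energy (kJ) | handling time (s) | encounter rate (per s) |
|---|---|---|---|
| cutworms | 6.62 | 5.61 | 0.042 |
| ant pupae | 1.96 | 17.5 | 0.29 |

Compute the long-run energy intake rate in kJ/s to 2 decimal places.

0.13 kJ/s

R = (0.042×6.62 + 0.29×1.96) / (1 + 0.042×5.61 + 0.29×17.5) = 0.8464/6.311 = 0.1341 kJ/s.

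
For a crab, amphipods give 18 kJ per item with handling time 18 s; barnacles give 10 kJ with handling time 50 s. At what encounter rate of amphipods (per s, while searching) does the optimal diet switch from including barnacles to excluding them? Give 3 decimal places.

0.014 per s

At the threshold, the rate on amphipods alone equals the profitability of barnacles: λ·18/(1 + λ·18) = 10/50 = 0.2.
Rearranging, λ(18 − 0.2×18) = 0.2, so λ = 0.2/14.4 = 0.01389 per s.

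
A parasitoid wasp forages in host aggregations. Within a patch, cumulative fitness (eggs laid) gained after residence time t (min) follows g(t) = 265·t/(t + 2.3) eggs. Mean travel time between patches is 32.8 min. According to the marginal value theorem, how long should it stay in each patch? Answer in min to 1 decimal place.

8.7 min

Optimal t* satisfies g'(t*) = g(t*)/(T + t*).
g'(t) = 265·2.3/(t + 2.3)². Setting 265·2.3/(t+2.3)² = 265t/[(t+2.3)(32.8+t)] gives 2.3(32.8+t) = t(t+2.3), so t² = 2.3×32.8 = 75.44.
t* = √75.44 = 8.686 min.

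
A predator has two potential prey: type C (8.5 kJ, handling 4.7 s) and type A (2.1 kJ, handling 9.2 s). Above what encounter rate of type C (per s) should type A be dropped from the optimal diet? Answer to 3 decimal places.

0.031 per s

Drop type A once their profitability E₂/h₂ falls below the rate achievable on type C alone: E₂/h₂ = λE₁/(1 + λh₁).
Solve for λ: λE₁h₂ = E₂(1 + λh₁) → λ(E₁h₂ − E₂h₁) = E₂ → λ = E₂/(E₁h₂ − E₂h₁).
λ = 2.1/(8.5×9.2 − 2.1×4.7) = 2.1/68.33 = 0.03073 per s.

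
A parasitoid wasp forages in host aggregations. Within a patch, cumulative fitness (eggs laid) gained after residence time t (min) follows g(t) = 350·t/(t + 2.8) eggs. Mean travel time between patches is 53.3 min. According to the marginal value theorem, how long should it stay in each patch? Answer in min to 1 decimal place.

Maximise g(t)/(T+t): set derivative to zero → g'(t)(T+t) = g(t).
g'(t) = 350·2.8/(t + 2.8)². Setting 350·2.8/(t+2.8)² = 350t/[(t+2.8)(53.3+t)] gives 2.8(53.3+t) = t(t+2.8), so t² = 2.8×53.3 = 149.2.
t* = √149.2 = 12.22 min.

12.2 min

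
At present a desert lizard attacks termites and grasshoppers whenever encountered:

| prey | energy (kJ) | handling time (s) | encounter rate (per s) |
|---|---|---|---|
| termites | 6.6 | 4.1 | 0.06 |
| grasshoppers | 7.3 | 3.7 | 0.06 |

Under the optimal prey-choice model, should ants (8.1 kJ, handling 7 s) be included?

On termites and grasshoppers alone, R = ΣλE/(1+Σλh) = 0.834/1.468 = 0.5681 kJ/s.
ants: E/h = 8.1/7 = 1.157 kJ/s.
1.157 > 0.5681, so adding ants raises the average — include it.

Yes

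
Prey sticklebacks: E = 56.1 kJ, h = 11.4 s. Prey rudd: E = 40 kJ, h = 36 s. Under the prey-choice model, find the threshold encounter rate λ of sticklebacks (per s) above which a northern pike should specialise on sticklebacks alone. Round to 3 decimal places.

At the threshold, the rate on sticklebacks alone equals the profitability of rudd: λ·56.1/(1 + λ·11.4) = 40/36 = 1.111.
Rearranging, λ(56.1 − 1.111×11.4) = 1.111, so λ = 1.111/43.43 = 0.02558 per s.

0.026 per s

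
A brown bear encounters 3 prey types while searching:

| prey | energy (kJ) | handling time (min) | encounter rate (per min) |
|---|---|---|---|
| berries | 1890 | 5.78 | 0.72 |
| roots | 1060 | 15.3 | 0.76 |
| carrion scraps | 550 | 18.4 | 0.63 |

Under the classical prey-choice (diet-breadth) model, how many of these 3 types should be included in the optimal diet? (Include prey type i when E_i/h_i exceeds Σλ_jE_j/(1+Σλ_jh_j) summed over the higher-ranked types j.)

Rank by E/h (kJ/min): berries 327, roots 69.3, carrion scraps 29.9. Include each in turn until the next type's E/h falls below the running intake rate.
Rate on top 1: 263.6. roots: 69.3 < 263.6 → exclude; stop.
Optimal diet: berries — 1 of 3 types.

1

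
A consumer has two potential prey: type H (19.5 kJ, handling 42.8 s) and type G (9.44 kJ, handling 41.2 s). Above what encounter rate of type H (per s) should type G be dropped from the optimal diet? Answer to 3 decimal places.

The zero-one rule: include type G iff E₂/h₂ > λE₁/(1+λh₁). Equality gives the switch point.
λE₁h₂ = E₂ + λE₂h₁ ⇒ λ = E₂/(E₁h₂ − E₂h₁) = 9.44/(803.4 − 404) = 0.02364 per s.

0.024 per s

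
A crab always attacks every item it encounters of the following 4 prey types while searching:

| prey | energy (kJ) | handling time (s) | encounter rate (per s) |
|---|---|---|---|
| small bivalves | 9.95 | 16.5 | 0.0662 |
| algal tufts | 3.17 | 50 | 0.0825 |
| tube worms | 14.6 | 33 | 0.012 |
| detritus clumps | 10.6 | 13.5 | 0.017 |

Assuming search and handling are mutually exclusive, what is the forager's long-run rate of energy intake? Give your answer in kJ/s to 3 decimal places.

Energy encountered per unit search time: 0.0662×9.95 + 0.0825×3.17 + 0.012×14.6 + 0.017×10.6 = 1.276 kJ/s.
Handling time per unit search time: 0.0662×16.5 + 0.0825×50 + 0.012×33 + 0.017×13.5 = 5.843.
Rate = 1.276/(1 + 5.843) = 0.1864 kJ/s.

0.186 kJ/s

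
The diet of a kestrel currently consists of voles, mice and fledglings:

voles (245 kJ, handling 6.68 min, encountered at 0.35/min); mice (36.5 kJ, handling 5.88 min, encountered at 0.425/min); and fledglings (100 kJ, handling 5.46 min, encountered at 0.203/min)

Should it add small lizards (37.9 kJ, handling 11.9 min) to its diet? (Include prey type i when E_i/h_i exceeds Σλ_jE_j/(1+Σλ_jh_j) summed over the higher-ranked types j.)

On voles, mice and fledglings alone, R = ΣλE/(1+Σλh) = 121.6/6.945 = 17.5 kJ/min.
small lizards: E/h = 37.9/11.9 = 3.185 kJ/min.
3.185 < 17.5, so adding small lizards would lower the average — exclude it.

No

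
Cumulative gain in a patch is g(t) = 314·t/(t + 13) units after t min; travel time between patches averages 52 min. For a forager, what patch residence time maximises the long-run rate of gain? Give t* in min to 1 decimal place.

Optimal t* satisfies g'(t*) = g(t*)/(T + t*).
g'(t) = 314·13/(t + 13)². Setting 314·13/(t+13)² = 314t/[(t+13)(52+t)] gives 13(52+t) = t(t+13), so t² = 13×52 = 676.
t* = √676 = 26 min.

26.0 min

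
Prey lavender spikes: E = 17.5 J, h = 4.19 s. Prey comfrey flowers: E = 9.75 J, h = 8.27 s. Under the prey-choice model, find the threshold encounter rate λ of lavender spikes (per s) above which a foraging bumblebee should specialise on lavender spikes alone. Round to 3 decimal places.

0.094 per s

Drop comfrey flowers once their profitability E₂/h₂ falls below the rate achievable on lavender spikes alone: E₂/h₂ = λE₁/(1 + λh₁).
Solve for λ: λE₁h₂ = E₂(1 + λh₁) → λ(E₁h₂ − E₂h₁) = E₂ → λ = E₂/(E₁h₂ − E₂h₁).
λ = 9.75/(17.5×8.27 − 9.75×4.19) = 9.75/103.9 = 0.09387 per s.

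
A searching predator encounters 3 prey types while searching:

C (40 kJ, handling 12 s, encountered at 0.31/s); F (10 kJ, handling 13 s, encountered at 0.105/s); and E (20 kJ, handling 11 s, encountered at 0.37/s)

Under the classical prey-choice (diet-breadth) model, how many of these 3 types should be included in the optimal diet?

Rank by E/h (kJ/s): C 3.33, E 1.82, F 0.769. Include each in turn until the next type's E/h falls below the running intake rate.
Rate on top 1: 2.627. E: 1.82 < 2.627 → exclude; stop.
Optimal diet: C — 1 of 3 types.

1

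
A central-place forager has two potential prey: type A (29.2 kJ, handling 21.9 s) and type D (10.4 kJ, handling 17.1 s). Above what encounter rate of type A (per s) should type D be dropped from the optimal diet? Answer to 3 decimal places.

The zero-one rule: include type D iff E₂/h₂ > λE₁/(1+λh₁). Equality gives the switch point.
λE₁h₂ = E₂ + λE₂h₁ ⇒ λ = E₂/(E₁h₂ − E₂h₁) = 10.4/(499.3 − 227.8) = 0.0383 per s.

0.038 per s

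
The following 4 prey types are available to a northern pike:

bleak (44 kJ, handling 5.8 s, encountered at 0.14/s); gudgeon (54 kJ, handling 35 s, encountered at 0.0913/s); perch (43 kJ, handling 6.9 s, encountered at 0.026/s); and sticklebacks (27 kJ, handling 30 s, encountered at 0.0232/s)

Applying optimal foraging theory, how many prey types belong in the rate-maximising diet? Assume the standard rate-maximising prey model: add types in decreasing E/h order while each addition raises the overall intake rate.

2

Rank by E/h (kJ/s): bleak 7.59, perch 6.23, gudgeon 1.54, sticklebacks 0.9. Include each in turn until the next type's E/h falls below the running intake rate.
Rate on top 1: 3.4. perch: 6.23 > 3.4 → include.
Rate on top 2: 3.655. gudgeon: 1.54 < 3.655 → exclude; stop.
Optimal diet: bleak, perch — 2 of 4 types.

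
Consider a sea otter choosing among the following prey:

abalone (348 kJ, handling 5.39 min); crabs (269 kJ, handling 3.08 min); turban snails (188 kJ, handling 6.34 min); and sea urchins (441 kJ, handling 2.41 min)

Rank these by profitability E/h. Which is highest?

In descending order of E/h:
sea urchins: 441/2.41 = 183 kJ/min
crabs: 269/3.08 = 87.3 kJ/min
abalone: 348/5.39 = 64.6 kJ/min
turban snails: 188/6.34 = 29.7 kJ/min

sea urchins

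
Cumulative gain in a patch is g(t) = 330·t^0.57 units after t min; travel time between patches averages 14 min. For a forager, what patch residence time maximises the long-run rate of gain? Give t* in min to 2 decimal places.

By the marginal value theorem, leave when the instantaneous gain rate g'(t) equals the habitat-wide average g(t)/(T + t).
g'(t) = 0.57·330·t^-0.43. Setting 0.57·330·t^-0.43 = 330·t^0.57/(14+t) gives 0.57(14+t) = t, so 0.43·t = 0.57×14.
t* = 0.57×14/0.43 = 18.56 min.

18.56 min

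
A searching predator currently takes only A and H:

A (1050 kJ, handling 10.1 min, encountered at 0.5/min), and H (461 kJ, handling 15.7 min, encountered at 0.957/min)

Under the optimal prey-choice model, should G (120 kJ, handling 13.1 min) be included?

Intake rate on the current diet: R = (0.5×1050 + 0.957×461) / (1 + 0.5×10.1 + 0.957×15.7) = 966.2/21.07 = 45.84 kJ/min.
G: E/h = 120/13.1 = 9.16 kJ/min.
Since 9.16 < R, time spent handling G is better spent searching.

No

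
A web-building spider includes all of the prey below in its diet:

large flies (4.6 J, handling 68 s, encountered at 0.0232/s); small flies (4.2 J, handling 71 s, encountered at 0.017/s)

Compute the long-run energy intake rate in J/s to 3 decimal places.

Energy encountered per unit search time: 0.0232×4.6 + 0.017×4.2 = 0.1781 J/s.
Handling time per unit search time: 0.0232×68 + 0.017×71 = 2.785.
Rate = 0.1781/(1 + 2.785) = 0.04706 J/s.

0.047 J/s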